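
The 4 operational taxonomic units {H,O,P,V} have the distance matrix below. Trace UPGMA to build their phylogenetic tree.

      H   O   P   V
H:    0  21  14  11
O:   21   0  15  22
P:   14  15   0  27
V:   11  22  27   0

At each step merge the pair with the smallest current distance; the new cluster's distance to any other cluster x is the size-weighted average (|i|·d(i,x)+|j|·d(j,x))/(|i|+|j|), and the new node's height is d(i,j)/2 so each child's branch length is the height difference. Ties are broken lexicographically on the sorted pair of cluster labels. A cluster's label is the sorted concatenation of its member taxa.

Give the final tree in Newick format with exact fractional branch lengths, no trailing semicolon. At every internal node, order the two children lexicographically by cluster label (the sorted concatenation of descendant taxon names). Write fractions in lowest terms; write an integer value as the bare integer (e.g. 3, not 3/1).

((H:11/2,V:11/2):5,(O:15/2,P:15/2):3)

step 1: merge (H,V) at d=11; branch lengths H→11/2, V→11/2; new cluster HV
  updated: d(HV,O)=43/2, d(HV,P)=41/2
step 2: merge (O,P) at d=15; branch lengths O→15/2, P→15/2; new cluster OP
  updated: d(HV,OP)=21
step 3: merge (HV,OP) at d=21; branch lengths HV→5, OP→3; new cluster HOPV
final tree: ((H:11/2,V:11/2):5,(O:15/2,P:15/2):3)
total length: 34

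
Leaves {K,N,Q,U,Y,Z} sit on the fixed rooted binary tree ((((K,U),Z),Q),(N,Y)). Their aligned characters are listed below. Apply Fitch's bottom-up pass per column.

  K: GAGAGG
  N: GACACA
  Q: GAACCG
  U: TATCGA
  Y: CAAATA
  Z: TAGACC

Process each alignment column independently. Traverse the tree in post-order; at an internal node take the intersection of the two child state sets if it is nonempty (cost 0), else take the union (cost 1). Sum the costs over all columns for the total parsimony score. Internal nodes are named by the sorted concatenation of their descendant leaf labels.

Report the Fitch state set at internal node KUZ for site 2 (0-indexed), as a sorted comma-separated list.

G

KU@0: {G} ∪ {T} = {G,T} (union, +1)
KUZ@0: {G,T} ∩ {T} = {T} (intersection, +0)
KQUZ@0: {T} ∪ {G} = {G,T} (union, +1)
NY@0: {G} ∪ {C} = {C,G} (union, +1)
KNQUYZ@0: {G,T} ∩ {C,G} = {G} (intersection, +0)
KU@1: {A} ∩ {A} = {A} (intersection, +0)
KUZ@1: {A} ∩ {A} = {A} (intersection, +0)
KQUZ@1: {A} ∩ {A} = {A} (intersection, +0)
NY@1: {A} ∩ {A} = {A} (intersection, +0)
KNQUYZ@1: {A} ∩ {A} = {A} (intersection, +0)
KU@2: {G} ∪ {T} = {G,T} (union, +1)
KUZ@2: {G,T} ∩ {G} = {G} (intersection, +0)
KQUZ@2: {G} ∪ {A} = {A,G} (union, +1)
NY@2: {C} ∪ {A} = {A,C} (union, +1)
KNQUYZ@2: {A,G} ∩ {A,C} = {A} (intersection, +0)
KU@3: {A} ∪ {C} = {A,C} (union, +1)
KUZ@3: {A,C} ∩ {A} = {A} (intersection, +0)
KQUZ@3: {A} ∪ {C} = {A,C} (union, +1)
NY@3: {A} ∩ {A} = {A} (intersection, +0)
KNQUYZ@3: {A,C} ∩ {A} = {A} (intersection, +0)
KU@4: {G} ∩ {G} = {G} (intersection, +0)
KUZ@4: {G} ∪ {C} = {C,G} (union, +1)
KQUZ@4: {C,G} ∩ {C} = {C} (intersection, +0)
NY@4: {C} ∪ {T} = {C,T} (union, +1)
KNQUYZ@4: {C} ∩ {C,T} = {C} (intersection, +0)
KU@5: {G} ∪ {A} = {A,G} (union, +1)
KUZ@5: {A,G} ∪ {C} = {A,C,G} (union, +1)
KQUZ@5: {A,C,G} ∩ {G} = {G} (intersection, +0)
NY@5: {A} ∩ {A} = {A} (intersection, +0)
KNQUYZ@5: {G} ∪ {A} = {A,G} (union, +1)
per-site changes: [3, 0, 3, 2, 2, 3]; total = 13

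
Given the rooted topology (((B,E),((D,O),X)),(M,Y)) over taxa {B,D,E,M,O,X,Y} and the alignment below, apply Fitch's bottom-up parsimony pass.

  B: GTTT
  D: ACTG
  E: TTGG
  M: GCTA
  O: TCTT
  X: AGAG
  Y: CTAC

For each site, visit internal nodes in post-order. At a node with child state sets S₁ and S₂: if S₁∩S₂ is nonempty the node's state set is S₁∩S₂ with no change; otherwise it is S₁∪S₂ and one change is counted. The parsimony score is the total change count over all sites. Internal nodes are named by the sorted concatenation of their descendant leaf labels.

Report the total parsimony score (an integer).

14

BE@0: {G} ∪ {T} = {G,T} (union, +1)
DO@0: {A} ∪ {T} = {A,T} (union, +1)
DOX@0: {A,T} ∩ {A} = {A} (intersection, +0)
BDEOX@0: {G,T} ∪ {A} = {A,G,T} (union, +1)
MY@0: {G} ∪ {C} = {C,G} (union, +1)
BDEMOXY@0: {A,G,T} ∩ {C,G} = {G} (intersection, +0)
BE@1: {T} ∩ {T} = {T} (intersection, +0)
DO@1: {C} ∩ {C} = {C} (intersection, +0)
DOX@1: {C} ∪ {G} = {C,G} (union, +1)
BDEOX@1: {T} ∪ {C,G} = {C,G,T} (union, +1)
MY@1: {C} ∪ {T} = {C,T} (union, +1)
BDEMOXY@1: {C,G,T} ∩ {C,T} = {C,T} (intersection, +0)
BE@2: {T} ∪ {G} = {G,T} (union, +1)
DO@2: {T} ∩ {T} = {T} (intersection, +0)
DOX@2: {T} ∪ {A} = {A,T} (union, +1)
BDEOX@2: {G,T} ∩ {A,T} = {T} (intersection, +0)
MY@2: {T} ∪ {A} = {A,T} (union, +1)
BDEMOXY@2: {T} ∩ {A,T} = {T} (intersection, +0)
BE@3: {T} ∪ {G} = {G,T} (union, +1)
DO@3: {G} ∪ {T} = {G,T} (union, +1)
DOX@3: {G,T} ∩ {G} = {G} (intersection, +0)
BDEOX@3: {G,T} ∩ {G} = {G} (intersection, +0)
MY@3: {A} ∪ {C} = {A,C} (union, +1)
BDEMOXY@3: {G} ∪ {A,C} = {A,C,G} (union, +1)
per-site changes: [4, 3, 3, 4]; total = 14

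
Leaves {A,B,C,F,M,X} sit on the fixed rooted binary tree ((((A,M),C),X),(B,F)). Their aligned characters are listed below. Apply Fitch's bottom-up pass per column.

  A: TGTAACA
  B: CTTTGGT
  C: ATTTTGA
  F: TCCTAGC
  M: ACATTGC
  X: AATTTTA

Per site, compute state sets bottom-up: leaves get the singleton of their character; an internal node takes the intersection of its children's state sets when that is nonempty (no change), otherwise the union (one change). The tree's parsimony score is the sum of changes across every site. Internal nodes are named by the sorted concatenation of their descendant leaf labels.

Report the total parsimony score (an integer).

[col 0] AM: children A:{T}, M:{A} ∪→ {A,T}; cost 1
[col 0] ACM: children AM:{A,T}, C:{A} ∩→ {A}; cost 0
[col 0] ACMX: children ACM:{A}, X:{A} ∩→ {A}; cost 0
[col 0] BF: children B:{C}, F:{T} ∪→ {C,T}; cost 1
[col 0] ABCFMX: children ACMX:{A}, BF:{C,T} ∪→ {A,C,T}; cost 1
[col 1] AM: children A:{G}, M:{C} ∪→ {C,G}; cost 1
[col 1] ACM: children AM:{C,G}, C:{T} ∪→ {C,G,T}; cost 1
[col 1] ACMX: children ACM:{C,G,T}, X:{A} ∪→ {A,C,G,T}; cost 1
[col 1] BF: children B:{T}, F:{C} ∪→ {C,T}; cost 1
[col 1] ABCFMX: children ACMX:{A,C,G,T}, BF:{C,T} ∩→ {C,T}; cost 0
[col 2] AM: children A:{T}, M:{A} ∪→ {A,T}; cost 1
[col 2] ACM: children AM:{A,T}, C:{T} ∩→ {T}; cost 0
[col 2] ACMX: children ACM:{T}, X:{T} ∩→ {T}; cost 0
[col 2] BF: children B:{T}, F:{C} ∪→ {C,T}; cost 1
[col 2] ABCFMX: children ACMX:{T}, BF:{C,T} ∩→ {T}; cost 0
[col 3] AM: children A:{A}, M:{T} ∪→ {A,T}; cost 1
[col 3] ACM: children AM:{A,T}, C:{T} ∩→ {T}; cost 0
[col 3] ACMX: children ACM:{T}, X:{T} ∩→ {T}; cost 0
[col 3] BF: children B:{T}, F:{T} ∩→ {T}; cost 0
[col 3] ABCFMX: children ACMX:{T}, BF:{T} ∩→ {T}; cost 0
[col 4] AM: children A:{A}, M:{T} ∪→ {A,T}; cost 1
[col 4] ACM: children AM:{A,T}, C:{T} ∩→ {T}; cost 0
[col 4] ACMX: children ACM:{T}, X:{T} ∩→ {T}; cost 0
[col 4] BF: children B:{G}, F:{A} ∪→ {A,G}; cost 1
[col 4] ABCFMX: children ACMX:{T}, BF:{A,G} ∪→ {A,G,T}; cost 1
[col 5] AM: children A:{C}, M:{G} ∪→ {C,G}; cost 1
[col 5] ACM: children AM:{C,G}, C:{G} ∩→ {G}; cost 0
[col 5] ACMX: children ACM:{G}, X:{T} ∪→ {G,T}; cost 1
[col 5] BF: children B:{G}, F:{G} ∩→ {G}; cost 0
[col 5] ABCFMX: children ACMX:{G,T}, BF:{G} ∩→ {G}; cost 0
[col 6] AM: children A:{A}, M:{C} ∪→ {A,C}; cost 1
[col 6] ACM: children AM:{A,C}, C:{A} ∩→ {A}; cost 0
[col 6] ACMX: children ACM:{A}, X:{A} ∩→ {A}; cost 0
[col 6] BF: children B:{T}, F:{C} ∪→ {C,T}; cost 1
[col 6] ABCFMX: children ACMX:{A}, BF:{C,T} ∪→ {A,C,T}; cost 1
per-site changes: [3, 4, 2, 1, 3, 2, 3]; total = 18

18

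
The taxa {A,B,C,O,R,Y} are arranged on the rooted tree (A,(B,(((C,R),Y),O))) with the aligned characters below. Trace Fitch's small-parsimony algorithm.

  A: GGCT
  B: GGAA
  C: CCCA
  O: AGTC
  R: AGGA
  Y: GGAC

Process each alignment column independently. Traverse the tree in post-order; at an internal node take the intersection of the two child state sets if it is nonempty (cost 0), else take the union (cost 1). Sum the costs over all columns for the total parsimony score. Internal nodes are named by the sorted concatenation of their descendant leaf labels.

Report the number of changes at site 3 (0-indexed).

[col 0] CR: children C:{C}, R:{A} ∪→ {A,C}; cost 1
[col 0] CRY: children CR:{A,C}, Y:{G} ∪→ {A,C,G}; cost 1
[col 0] CORY: children CRY:{A,C,G}, O:{A} ∩→ {A}; cost 0
[col 0] BCORY: children B:{G}, CORY:{A} ∪→ {A,G}; cost 1
[col 0] ABCORY: children A:{G}, BCORY:{A,G} ∩→ {G}; cost 0
[col 1] CR: children C:{C}, R:{G} ∪→ {C,G}; cost 1
[col 1] CRY: children CR:{C,G}, Y:{G} ∩→ {G}; cost 0
[col 1] CORY: children CRY:{G}, O:{G} ∩→ {G}; cost 0
[col 1] BCORY: children B:{G}, CORY:{G} ∩→ {G}; cost 0
[col 1] ABCORY: children A:{G}, BCORY:{G} ∩→ {G}; cost 0
[col 2] CR: children C:{C}, R:{G} ∪→ {C,G}; cost 1
[col 2] CRY: children CR:{C,G}, Y:{A} ∪→ {A,C,G}; cost 1
[col 2] CORY: children CRY:{A,C,G}, O:{T} ∪→ {A,C,G,T}; cost 1
[col 2] BCORY: children B:{A}, CORY:{A,C,G,T} ∩→ {A}; cost 0
[col 2] ABCORY: children A:{C}, BCORY:{A} ∪→ {A,C}; cost 1
[col 3] CR: children C:{A}, R:{A} ∩→ {A}; cost 0
[col 3] CRY: children CR:{A}, Y:{C} ∪→ {A,C}; cost 1
[col 3] CORY: children CRY:{A,C}, O:{C} ∩→ {C}; cost 0
[col 3] BCORY: children B:{A}, CORY:{C} ∪→ {A,C}; cost 1
[col 3] ABCORY: children A:{T}, BCORY:{A,C} ∪→ {A,C,T}; cost 1
per-site changes: [3, 1, 4, 3]; total = 11

3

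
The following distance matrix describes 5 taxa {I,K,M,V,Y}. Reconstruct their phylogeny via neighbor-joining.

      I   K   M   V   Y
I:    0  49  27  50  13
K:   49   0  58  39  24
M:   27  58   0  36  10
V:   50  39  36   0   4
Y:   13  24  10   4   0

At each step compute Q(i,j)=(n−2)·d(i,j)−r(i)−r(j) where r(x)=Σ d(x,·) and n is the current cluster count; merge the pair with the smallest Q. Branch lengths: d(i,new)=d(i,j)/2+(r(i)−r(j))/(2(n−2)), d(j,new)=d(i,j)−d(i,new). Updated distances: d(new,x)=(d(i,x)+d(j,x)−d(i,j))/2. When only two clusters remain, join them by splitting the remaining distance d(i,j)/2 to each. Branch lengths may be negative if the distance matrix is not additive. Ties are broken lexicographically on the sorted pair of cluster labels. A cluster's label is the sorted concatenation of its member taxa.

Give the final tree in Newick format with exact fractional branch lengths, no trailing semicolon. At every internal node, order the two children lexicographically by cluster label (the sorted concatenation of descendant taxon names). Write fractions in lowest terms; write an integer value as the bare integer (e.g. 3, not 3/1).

iteration 1: select I,M (d=27, Q=-189); attach at lengths (89/6, 73/6); label the merged cluster IM
  updated: d(IM,K)=40, d(IM,V)=59/2, d(IM,Y)=-2
iteration 2: select IM,Y (d=-2, Q=-195/2); attach at lengths (75/8, -91/8); label the merged cluster IMY
  updated: d(IMY,K)=33, d(IMY,V)=71/4
iteration 3: select IMY,K (d=33, Q=-359/4); attach at lengths (47/8, 217/8); label the merged cluster IKMY
  updated: d(IKMY,V)=95/8
iteration 4: select IKMY,V (d=95/8); attach at lengths (95/16, 95/16); label the merged cluster IKMVY
final tree: ((((I:89/6,M:73/6):75/8,Y:-91/8):47/8,K:217/8):95/16,V:95/16)
total length: 559/8

((((I:89/6,M:73/6):75/8,Y:-91/8):47/8,K:217/8):95/16,V:95/16)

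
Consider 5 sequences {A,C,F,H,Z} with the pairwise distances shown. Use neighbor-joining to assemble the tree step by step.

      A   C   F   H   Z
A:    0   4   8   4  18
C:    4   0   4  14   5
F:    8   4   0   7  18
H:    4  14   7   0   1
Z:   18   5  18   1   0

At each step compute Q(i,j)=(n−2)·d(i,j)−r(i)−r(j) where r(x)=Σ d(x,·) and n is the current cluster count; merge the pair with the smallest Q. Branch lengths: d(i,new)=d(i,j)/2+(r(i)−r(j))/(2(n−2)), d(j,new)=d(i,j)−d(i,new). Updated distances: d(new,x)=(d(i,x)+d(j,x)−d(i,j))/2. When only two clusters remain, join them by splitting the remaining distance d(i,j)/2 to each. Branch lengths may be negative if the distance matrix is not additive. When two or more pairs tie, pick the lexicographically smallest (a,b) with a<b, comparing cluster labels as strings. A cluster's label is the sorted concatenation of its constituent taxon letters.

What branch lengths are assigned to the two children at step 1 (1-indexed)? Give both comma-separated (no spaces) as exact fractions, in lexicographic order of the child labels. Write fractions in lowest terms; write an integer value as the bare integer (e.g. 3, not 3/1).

-13/6,19/6

iteration 1: select H,Z (d=1, Q=-65); attach at lengths (-13/6, 19/6); label the merged cluster HZ
  updated: d(A,HZ)=21/2, d(C,HZ)=9, d(F,HZ)=12
iteration 2: select A,HZ (d=21/2, Q=-33); attach at lengths (3, 15/2); label the merged cluster AHZ
  updated: d(AHZ,C)=5/4, d(AHZ,F)=19/4
iteration 3: select AHZ,C (d=5/4, Q=-10); attach at lengths (1, 1/4); label the merged cluster ACHZ
  updated: d(ACHZ,F)=15/4
iteration 4: select ACHZ,F (d=15/4); attach at lengths (15/8, 15/8); label the merged cluster ACFHZ
final tree: (((A:3,(H:-13/6,Z:19/6):15/2):1,C:1/4):15/8,F:15/8)
total length: 33/2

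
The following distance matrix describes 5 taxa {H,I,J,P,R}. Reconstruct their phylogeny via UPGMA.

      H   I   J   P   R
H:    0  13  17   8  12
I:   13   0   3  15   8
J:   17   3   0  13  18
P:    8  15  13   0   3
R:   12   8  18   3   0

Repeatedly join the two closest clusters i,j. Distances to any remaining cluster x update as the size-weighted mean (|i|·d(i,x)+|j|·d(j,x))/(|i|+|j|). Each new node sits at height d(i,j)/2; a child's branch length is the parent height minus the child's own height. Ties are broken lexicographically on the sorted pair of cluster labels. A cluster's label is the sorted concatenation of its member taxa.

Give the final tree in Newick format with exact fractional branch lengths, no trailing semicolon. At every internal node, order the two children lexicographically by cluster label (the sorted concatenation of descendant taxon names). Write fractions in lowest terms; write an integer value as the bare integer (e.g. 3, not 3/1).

1. join I+J (d=3) ⇒ IJ; edges |I|=3/2, |J|=3/2
  updated: d(H,IJ)=15, d(IJ,P)=14, d(IJ,R)=13
2. join P+R (d=3) ⇒ PR; edges |P|=3/2, |R|=3/2
  updated: d(H,PR)=10, d(IJ,PR)=27/2
3. join H+PR (d=10) ⇒ HPR; edges |H|=5, |PR|=7/2
  updated: d(HPR,IJ)=14
4. join HPR+IJ (d=14) ⇒ HIJPR; edges |HPR|=2, |IJ|=11/2
final tree: ((H:5,(P:3/2,R:3/2):7/2):2,(I:3/2,J:3/2):11/2)
total length: 22

((H:5,(P:3/2,R:3/2):7/2):2,(I:3/2,J:3/2):11/2)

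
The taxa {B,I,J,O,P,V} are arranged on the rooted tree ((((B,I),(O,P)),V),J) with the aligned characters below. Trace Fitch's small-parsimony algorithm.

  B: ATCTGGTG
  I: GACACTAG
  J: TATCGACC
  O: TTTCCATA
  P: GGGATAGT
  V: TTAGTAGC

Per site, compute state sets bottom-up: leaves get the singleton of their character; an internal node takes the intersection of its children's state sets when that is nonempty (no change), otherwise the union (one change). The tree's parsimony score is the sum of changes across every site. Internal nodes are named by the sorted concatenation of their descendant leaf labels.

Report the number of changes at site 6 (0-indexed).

site 0, node BI: B={A} ∪ I={G} → {A,G} (+1)
site 0, node OP: O={T} ∪ P={G} → {G,T} (+1)
site 0, node BIOP: BI={A,G} ∩ OP={G,T} → {G} (+0)
site 0, node BIOPV: BIOP={G} ∪ V={T} → {G,T} (+1)
site 0, node BIJOPV: BIOPV={G,T} ∩ J={T} → {T} (+0)
site 1, node BI: B={T} ∪ I={A} → {A,T} (+1)
site 1, node OP: O={T} ∪ P={G} → {G,T} (+1)
site 1, node BIOP: BI={A,T} ∩ OP={G,T} → {T} (+0)
site 1, node BIOPV: BIOP={T} ∩ V={T} → {T} (+0)
site 1, node BIJOPV: BIOPV={T} ∪ J={A} → {A,T} (+1)
site 2, node BI: B={C} ∩ I={C} → {C} (+0)
site 2, node OP: O={T} ∪ P={G} → {G,T} (+1)
site 2, node BIOP: BI={C} ∪ OP={G,T} → {C,G,T} (+1)
site 2, node BIOPV: BIOP={C,G,T} ∪ V={A} → {A,C,G,T} (+1)
site 2, node BIJOPV: BIOPV={A,C,G,T} ∩ J={T} → {T} (+0)
site 3, node BI: B={T} ∪ I={A} → {A,T} (+1)
site 3, node OP: O={C} ∪ P={A} → {A,C} (+1)
site 3, node BIOP: BI={A,T} ∩ OP={A,C} → {A} (+0)
site 3, node BIOPV: BIOP={A} ∪ V={G} → {A,G} (+1)
site 3, node BIJOPV: BIOPV={A,G} ∪ J={C} → {A,C,G} (+1)
site 4, node BI: B={G} ∪ I={C} → {C,G} (+1)
site 4, node OP: O={C} ∪ P={T} → {C,T} (+1)
site 4, node BIOP: BI={C,G} ∩ OP={C,T} → {C} (+0)
site 4, node BIOPV: BIOP={C} ∪ V={T} → {C,T} (+1)
site 4, node BIJOPV: BIOPV={C,T} ∪ J={G} → {C,G,T} (+1)
site 5, node BI: B={G} ∪ I={T} → {G,T} (+1)
site 5, node OP: O={A} ∩ P={A} → {A} (+0)
site 5, node BIOP: BI={G,T} ∪ OP={A} → {A,G,T} (+1)
site 5, node BIOPV: BIOP={A,G,T} ∩ V={A} → {A} (+0)
site 5, node BIJOPV: BIOPV={A} ∩ J={A} → {A} (+0)
site 6, node BI: B={T} ∪ I={A} → {A,T} (+1)
site 6, node OP: O={T} ∪ P={G} → {G,T} (+1)
site 6, node BIOP: BI={A,T} ∩ OP={G,T} → {T} (+0)
site 6, node BIOPV: BIOP={T} ∪ V={G} → {G,T} (+1)
site 6, node BIJOPV: BIOPV={G,T} ∪ J={C} → {C,G,T} (+1)
site 7, node BI: B={G} ∩ I={G} → {G} (+0)
site 7, node OP: O={A} ∪ P={T} → {A,T} (+1)
site 7, node BIOP: BI={G} ∪ OP={A,T} → {A,G,T} (+1)
site 7, node BIOPV: BIOP={A,G,T} ∪ V={C} → {A,C,G,T} (+1)
site 7, node BIJOPV: BIOPV={A,C,G,T} ∩ J={C} → {C} (+0)
per-site changes: [3, 3, 3, 4, 4, 2, 4, 3]; total = 26

4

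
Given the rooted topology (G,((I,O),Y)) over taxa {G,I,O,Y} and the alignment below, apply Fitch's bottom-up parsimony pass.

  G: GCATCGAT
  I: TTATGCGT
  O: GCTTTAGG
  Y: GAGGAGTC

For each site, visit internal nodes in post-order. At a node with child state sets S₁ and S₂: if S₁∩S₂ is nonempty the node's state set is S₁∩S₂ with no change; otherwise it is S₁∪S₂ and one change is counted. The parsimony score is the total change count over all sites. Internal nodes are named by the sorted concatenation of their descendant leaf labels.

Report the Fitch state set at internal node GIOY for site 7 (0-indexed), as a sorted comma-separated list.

site 0, node IO: I={T} ∪ O={G} → {G,T} (+1)
site 0, node IOY: IO={G,T} ∩ Y={G} → {G} (+0)
site 0, node GIOY: G={G} ∩ IOY={G} → {G} (+0)
site 1, node IO: I={T} ∪ O={C} → {C,T} (+1)
site 1, node IOY: IO={C,T} ∪ Y={A} → {A,C,T} (+1)
site 1, node GIOY: G={C} ∩ IOY={A,C,T} → {C} (+0)
site 2, node IO: I={A} ∪ O={T} → {A,T} (+1)
site 2, node IOY: IO={A,T} ∪ Y={G} → {A,G,T} (+1)
site 2, node GIOY: G={A} ∩ IOY={A,G,T} → {A} (+0)
site 3, node IO: I={T} ∩ O={T} → {T} (+0)
site 3, node IOY: IO={T} ∪ Y={G} → {G,T} (+1)
site 3, node GIOY: G={T} ∩ IOY={G,T} → {T} (+0)
site 4, node IO: I={G} ∪ O={T} → {G,T} (+1)
site 4, node IOY: IO={G,T} ∪ Y={A} → {A,G,T} (+1)
site 4, node GIOY: G={C} ∪ IOY={A,G,T} → {A,C,G,T} (+1)
site 5, node IO: I={C} ∪ O={A} → {A,C} (+1)
site 5, node IOY: IO={A,C} ∪ Y={G} → {A,C,G} (+1)
site 5, node GIOY: G={G} ∩ IOY={A,C,G} → {G} (+0)
site 6, node IO: I={G} ∩ O={G} → {G} (+0)
site 6, node IOY: IO={G} ∪ Y={T} → {G,T} (+1)
site 6, node GIOY: G={A} ∪ IOY={G,T} → {A,G,T} (+1)
site 7, node IO: I={T} ∪ O={G} → {G,T} (+1)
site 7, node IOY: IO={G,T} ∪ Y={C} → {C,G,T} (+1)
site 7, node GIOY: G={T} ∩ IOY={C,G,T} → {T} (+0)
per-site changes: [1, 2, 2, 1, 3, 2, 2, 2]; total = 15

T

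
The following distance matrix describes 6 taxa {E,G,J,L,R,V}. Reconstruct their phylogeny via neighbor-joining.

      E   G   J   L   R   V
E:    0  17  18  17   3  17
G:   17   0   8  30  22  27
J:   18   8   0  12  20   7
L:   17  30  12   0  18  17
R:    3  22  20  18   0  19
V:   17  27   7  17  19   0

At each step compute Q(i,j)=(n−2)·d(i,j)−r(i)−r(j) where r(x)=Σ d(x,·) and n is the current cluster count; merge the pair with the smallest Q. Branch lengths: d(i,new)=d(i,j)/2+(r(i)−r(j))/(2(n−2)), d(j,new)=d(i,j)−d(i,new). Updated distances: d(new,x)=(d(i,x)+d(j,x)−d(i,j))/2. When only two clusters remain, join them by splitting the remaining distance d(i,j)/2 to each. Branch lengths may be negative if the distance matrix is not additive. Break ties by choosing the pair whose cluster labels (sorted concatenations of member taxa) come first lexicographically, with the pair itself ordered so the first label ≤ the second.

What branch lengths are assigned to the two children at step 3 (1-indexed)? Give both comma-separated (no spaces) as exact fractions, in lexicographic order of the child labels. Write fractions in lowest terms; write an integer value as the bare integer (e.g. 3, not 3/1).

113/16,143/16

1. join E+R (d=3, Q=-142) ⇒ ER; edges |E|=1/4, |R|=11/4
  updated: d(ER,G)=18, d(ER,J)=35/2, d(ER,L)=16, d(ER,V)=33/2
2. join G+J (d=8, Q=-207/2) ⇒ GJ; edges |G|=125/12, |J|=-29/12
  updated: d(ER,GJ)=55/4, d(GJ,L)=17, d(GJ,V)=13
3. join ER+L (d=16, Q=-257/4) ⇒ ELR; edges |ER|=113/16, |L|=143/16
  updated: d(ELR,GJ)=59/8, d(ELR,V)=35/4
4. join ELR+GJ (d=59/8, Q=-233/8) ⇒ EGJLR; edges |ELR|=25/16, |GJ|=93/16
  updated: d(EGJLR,V)=115/16
5. join EGJLR+V (d=115/16) ⇒ EGJLRV; edges |EGJLR|=115/32, |V|=115/32
final tree: ((((E:1/4,R:11/4):113/16,L:143/16):25/16,(G:125/12,J:-29/12):93/16):115/32,V:115/32)
total length: 665/16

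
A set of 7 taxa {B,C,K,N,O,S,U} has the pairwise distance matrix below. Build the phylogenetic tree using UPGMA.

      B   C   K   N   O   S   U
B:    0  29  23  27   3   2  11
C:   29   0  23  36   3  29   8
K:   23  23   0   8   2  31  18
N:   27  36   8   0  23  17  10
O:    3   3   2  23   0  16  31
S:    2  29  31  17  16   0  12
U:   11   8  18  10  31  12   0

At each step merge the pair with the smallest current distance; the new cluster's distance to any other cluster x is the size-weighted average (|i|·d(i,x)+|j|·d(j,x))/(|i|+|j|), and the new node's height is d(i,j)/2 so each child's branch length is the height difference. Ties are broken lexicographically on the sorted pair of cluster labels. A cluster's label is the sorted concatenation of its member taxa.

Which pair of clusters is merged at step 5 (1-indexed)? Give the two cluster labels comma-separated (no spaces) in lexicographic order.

1. join B+S (d=2) ⇒ BS; edges |B|=1, |S|=1
  updated: d(BS,C)=29, d(BS,K)=27, d(BS,N)=22, d(BS,O)=19/2, d(BS,U)=23/2
2. join K+O (d=2) ⇒ KO; edges |K|=1, |O|=1
  updated: d(BS,KO)=73/4, d(C,KO)=13, d(KO,N)=31/2, d(KO,U)=49/2
3. join C+U (d=8) ⇒ CU; edges |C|=4, |U|=4
  updated: d(BS,CU)=81/4, d(CU,KO)=75/4, d(CU,N)=23
4. join KO+N (d=31/2) ⇒ KNO; edges |KO|=27/4, |N|=31/4
  updated: d(BS,KNO)=39/2, d(CU,KNO)=121/6
5. join BS+KNO (d=39/2) ⇒ BKNOS; edges |BS|=35/4, |KNO|=2
  updated: d(BKNOS,CU)=101/5
6. join BKNOS+CU (d=101/5) ⇒ BCKNOSU; edges |BKNOS|=7/20, |CU|=61/10
final tree: (((B:1,S:1):35/4,((K:1,O:1):27/4,N:31/4):2):7/20,(C:4,U:4):61/10)
total length: 437/10

BS,KNO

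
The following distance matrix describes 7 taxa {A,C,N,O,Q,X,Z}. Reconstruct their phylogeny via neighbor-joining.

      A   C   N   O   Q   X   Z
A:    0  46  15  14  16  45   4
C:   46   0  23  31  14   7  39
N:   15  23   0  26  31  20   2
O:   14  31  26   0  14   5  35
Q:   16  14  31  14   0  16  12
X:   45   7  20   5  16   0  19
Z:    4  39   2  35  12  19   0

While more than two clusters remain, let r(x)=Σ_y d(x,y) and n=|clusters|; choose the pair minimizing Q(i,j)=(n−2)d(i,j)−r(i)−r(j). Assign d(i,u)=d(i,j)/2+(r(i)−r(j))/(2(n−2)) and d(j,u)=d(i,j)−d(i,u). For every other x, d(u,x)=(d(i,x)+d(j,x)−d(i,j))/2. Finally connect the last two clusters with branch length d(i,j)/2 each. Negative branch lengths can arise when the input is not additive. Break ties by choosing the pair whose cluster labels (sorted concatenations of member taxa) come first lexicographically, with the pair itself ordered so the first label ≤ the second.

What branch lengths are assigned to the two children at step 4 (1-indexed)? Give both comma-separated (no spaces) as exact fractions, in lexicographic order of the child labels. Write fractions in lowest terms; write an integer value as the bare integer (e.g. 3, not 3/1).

step 1: merge (C,X) at d=7, Q=-237; branch lengths C→83/10, X→-13/10; new cluster CX
  updated: d(A,CX)=42, d(CX,N)=18, d(CX,O)=29/2, d(CX,Q)=23/2, d(CX,Z)=51/2
step 2: merge (N,Z) at d=2, Q=-325/2; branch lengths N→43/16, Z→-11/16; new cluster NZ
  updated: d(A,NZ)=17/2, d(CX,NZ)=83/4, d(NZ,O)=59/2, d(NZ,Q)=41/2
step 3: merge (A,NZ) at d=17/2, Q=-537/4; branch lengths A→107/24, NZ→97/24; new cluster ANZ
  updated: d(ANZ,CX)=217/8, d(ANZ,O)=35/2, d(ANZ,Q)=14
step 4: merge (ANZ,Q) at d=14, Q=-561/8; branch lengths ANZ→377/32, Q→71/32; new cluster ANQZ
  updated: d(ANQZ,CX)=197/16, d(ANQZ,O)=35/4
step 5: merge (ANQZ,CX) at d=197/16, Q=-569/16; branch lengths ANQZ→105/32, CX→289/32; new cluster ACNQXZ
  updated: d(ACNQXZ,O)=175/32
step 6: merge (ACNQXZ,O) at d=175/32; branch lengths ACNQXZ→175/64, O→175/64; new cluster ACNOQXZ
final tree: ((((A:107/24,(N:43/16,Z:-11/16):97/24):377/32,Q:71/32):105/32,(C:83/10,X:-13/10):289/32):175/64,O:175/64)
total length: 1577/32

377/32,71/32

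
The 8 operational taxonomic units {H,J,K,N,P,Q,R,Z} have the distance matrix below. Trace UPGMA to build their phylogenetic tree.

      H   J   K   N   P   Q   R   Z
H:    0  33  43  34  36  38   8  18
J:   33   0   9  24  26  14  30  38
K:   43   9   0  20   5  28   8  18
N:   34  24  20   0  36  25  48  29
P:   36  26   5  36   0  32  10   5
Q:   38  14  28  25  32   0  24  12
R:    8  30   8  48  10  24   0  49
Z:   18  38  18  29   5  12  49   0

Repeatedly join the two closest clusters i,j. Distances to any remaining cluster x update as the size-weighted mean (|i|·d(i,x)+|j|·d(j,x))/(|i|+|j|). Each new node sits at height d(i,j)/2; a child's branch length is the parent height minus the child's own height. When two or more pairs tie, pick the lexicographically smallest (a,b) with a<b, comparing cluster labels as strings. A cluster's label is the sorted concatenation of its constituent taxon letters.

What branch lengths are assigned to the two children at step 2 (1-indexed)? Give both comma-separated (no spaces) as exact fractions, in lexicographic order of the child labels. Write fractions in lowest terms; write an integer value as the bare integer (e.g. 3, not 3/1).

4,4

1. join K+P (d=5) ⇒ KP; edges |K|=5/2, |P|=5/2
  updated: d(H,KP)=79/2, d(J,KP)=35/2, d(KP,N)=28, d(KP,Q)=30, d(KP,R)=9, d(KP,Z)=23/2
2. join H+R (d=8) ⇒ HR; edges |H|=4, |R|=4
  updated: d(HR,J)=63/2, d(HR,KP)=97/4, d(HR,N)=41, d(HR,Q)=31, d(HR,Z)=67/2
3. join KP+Z (d=23/2) ⇒ KPZ; edges |KP|=13/4, |Z|=23/4
  updated: d(HR,KPZ)=82/3, d(J,KPZ)=73/3, d(KPZ,N)=85/3, d(KPZ,Q)=24
4. join J+Q (d=14) ⇒ JQ; edges |J|=7, |Q|=7
  updated: d(HR,JQ)=125/4, d(JQ,KPZ)=145/6, d(JQ,N)=49/2
5. join JQ+KPZ (d=145/6) ⇒ JKPQZ; edges |JQ|=61/12, |KPZ|=19/3
  updated: d(HR,JKPQZ)=289/10, d(JKPQZ,N)=134/5
6. join JKPQZ+N (d=134/5) ⇒ JKNPQZ; edges |JKPQZ|=79/60, |N|=67/5
  updated: d(HR,JKNPQZ)=371/12
7. join HR+JKNPQZ (d=371/12) ⇒ HJKNPQRZ; edges |HR|=275/24, |JKNPQZ|=247/120
final tree: ((H:4,R:4):275/24,(((J:7,Q:7):61/12,((K:5/2,P:5/2):13/4,Z:23/4):19/3):79/60,N:67/5):247/120)
total length: 1513/20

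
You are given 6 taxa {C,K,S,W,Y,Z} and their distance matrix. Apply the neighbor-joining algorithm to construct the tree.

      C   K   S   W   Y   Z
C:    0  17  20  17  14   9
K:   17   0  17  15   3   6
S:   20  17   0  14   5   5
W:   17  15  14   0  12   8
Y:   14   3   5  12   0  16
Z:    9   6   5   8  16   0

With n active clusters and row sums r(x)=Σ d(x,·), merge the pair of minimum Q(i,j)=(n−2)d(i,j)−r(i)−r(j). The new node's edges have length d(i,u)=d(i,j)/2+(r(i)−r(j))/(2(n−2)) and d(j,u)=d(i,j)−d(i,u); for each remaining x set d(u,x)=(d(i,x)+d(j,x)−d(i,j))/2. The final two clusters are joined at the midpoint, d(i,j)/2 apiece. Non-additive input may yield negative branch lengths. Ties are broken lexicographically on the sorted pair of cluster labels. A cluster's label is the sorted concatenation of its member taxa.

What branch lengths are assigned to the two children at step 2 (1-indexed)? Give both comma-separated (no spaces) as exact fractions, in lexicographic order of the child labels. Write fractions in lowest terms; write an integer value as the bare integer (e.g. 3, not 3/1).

25/6,16/3

step 1: merge (K,Y) at d=3, Q=-96; branch lengths K→5/2, Y→1/2; new cluster KY
  updated: d(C,KY)=14, d(KY,S)=19/2, d(KY,W)=12, d(KY,Z)=19/2
step 2: merge (KY,S) at d=19/2, Q=-65; branch lengths KY→25/6, S→16/3; new cluster KSY
  updated: d(C,KSY)=49/4, d(KSY,W)=33/4, d(KSY,Z)=5/2
step 3: merge (C,Z) at d=9, Q=-159/4; branch lengths C→147/16, Z→-3/16; new cluster CZ
  updated: d(CZ,KSY)=23/8, d(CZ,W)=8
step 4: merge (CZ,KSY) at d=23/8, Q=-153/8; branch lengths CZ→21/16, KSY→25/16; new cluster CKSYZ
  updated: d(CKSYZ,W)=107/16
step 5: merge (CKSYZ,W) at d=107/16; branch lengths CKSYZ→107/32, W→107/32; new cluster CKSWYZ
final tree: (((C:147/16,Z:-3/16):21/16,((K:5/2,Y:1/2):25/6,S:16/3):25/16):107/32,W:107/32)
total length: 497/16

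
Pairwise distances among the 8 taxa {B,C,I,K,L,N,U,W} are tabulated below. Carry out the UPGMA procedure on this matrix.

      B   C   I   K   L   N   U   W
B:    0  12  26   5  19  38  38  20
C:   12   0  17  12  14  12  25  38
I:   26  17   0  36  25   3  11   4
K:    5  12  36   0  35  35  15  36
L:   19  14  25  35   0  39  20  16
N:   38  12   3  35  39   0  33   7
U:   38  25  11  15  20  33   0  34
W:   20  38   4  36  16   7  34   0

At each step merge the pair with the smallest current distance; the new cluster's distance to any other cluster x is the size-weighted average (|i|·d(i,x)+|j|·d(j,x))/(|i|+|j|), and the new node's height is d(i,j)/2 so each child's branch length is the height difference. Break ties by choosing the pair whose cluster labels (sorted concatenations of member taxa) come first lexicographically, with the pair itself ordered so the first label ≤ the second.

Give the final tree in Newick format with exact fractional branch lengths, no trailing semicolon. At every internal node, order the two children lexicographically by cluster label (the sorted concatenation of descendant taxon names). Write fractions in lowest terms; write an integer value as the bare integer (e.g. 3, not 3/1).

1. join I+N (d=3) ⇒ IN; edges |I|=3/2, |N|=3/2
  updated: d(B,IN)=32, d(C,IN)=29/2, d(IN,K)=71/2, d(IN,L)=32, d(IN,U)=22, d(IN,W)=11/2
2. join B+K (d=5) ⇒ BK; edges |B|=5/2, |K|=5/2
  updated: d(BK,C)=12, d(BK,IN)=135/4, d(BK,L)=27, d(BK,U)=53/2, d(BK,W)=28
3. join IN+W (d=11/2) ⇒ INW; edges |IN|=5/4, |W|=11/4
  updated: d(BK,INW)=191/6, d(C,INW)=67/3, d(INW,L)=80/3, d(INW,U)=26
4. join BK+C (d=12) ⇒ BCK; edges |BK|=7/2, |C|=6
  updated: d(BCK,INW)=86/3, d(BCK,L)=68/3, d(BCK,U)=26
5. join L+U (d=20) ⇒ LU; edges |L|=10, |U|=10
  updated: d(BCK,LU)=73/3, d(INW,LU)=79/3
6. join BCK+LU (d=73/3) ⇒ BCKLU; edges |BCK|=37/6, |LU|=13/6
  updated: d(BCKLU,INW)=416/15
7. join BCKLU+INW (d=416/15) ⇒ BCIKLNUW; edges |BCKLU|=17/10, |INW|=667/60
final tree: ((((B:5/2,K:5/2):7/2,C:6):37/6,(L:10,U:10):13/6):17/10,((I:3/2,N:3/2):5/4,W:11/4):667/60)
total length: 1253/20

((((B:5/2,K:5/2):7/2,C:6):37/6,(L:10,U:10):13/6):17/10,((I:3/2,N:3/2):5/4,W:11/4):667/60)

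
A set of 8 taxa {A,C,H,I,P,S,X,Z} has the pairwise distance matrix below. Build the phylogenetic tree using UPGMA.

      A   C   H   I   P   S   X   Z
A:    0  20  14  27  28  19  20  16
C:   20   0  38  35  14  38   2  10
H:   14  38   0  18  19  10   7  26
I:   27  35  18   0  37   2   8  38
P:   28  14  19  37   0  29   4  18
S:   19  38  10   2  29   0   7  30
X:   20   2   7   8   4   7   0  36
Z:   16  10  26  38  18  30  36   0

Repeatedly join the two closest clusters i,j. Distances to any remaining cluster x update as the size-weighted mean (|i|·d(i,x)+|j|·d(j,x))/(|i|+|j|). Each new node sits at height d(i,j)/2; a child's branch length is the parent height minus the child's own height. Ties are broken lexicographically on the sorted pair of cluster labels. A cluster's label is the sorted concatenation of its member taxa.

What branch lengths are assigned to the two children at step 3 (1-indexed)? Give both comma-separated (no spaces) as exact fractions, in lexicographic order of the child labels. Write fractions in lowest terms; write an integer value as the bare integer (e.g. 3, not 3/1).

1. join C+X (d=2) ⇒ CX; edges |C|=1, |X|=1
  updated: d(A,CX)=20, d(CX,H)=45/2, d(CX,I)=43/2, d(CX,P)=9, d(CX,S)=45/2, d(CX,Z)=23
2. join I+S (d=2) ⇒ IS; edges |I|=1, |S|=1
  updated: d(A,IS)=23, d(CX,IS)=22, d(H,IS)=14, d(IS,P)=33, d(IS,Z)=34
3. join CX+P (d=9) ⇒ CPX; edges |CX|=7/2, |P|=9/2
  updated: d(A,CPX)=68/3, d(CPX,H)=64/3, d(CPX,IS)=77/3, d(CPX,Z)=64/3
4. join A+H (d=14) ⇒ AH; edges |A|=7, |H|=7
  updated: d(AH,CPX)=22, d(AH,IS)=37/2, d(AH,Z)=21
5. join AH+IS (d=37/2) ⇒ AHIS; edges |AH|=9/4, |IS|=33/4
  updated: d(AHIS,CPX)=143/6, d(AHIS,Z)=55/2
6. join CPX+Z (d=64/3) ⇒ CPXZ; edges |CPX|=37/6, |Z|=32/3
  updated: d(AHIS,CPXZ)=99/4
7. join AHIS+CPXZ (d=99/4) ⇒ ACHIPSXZ; edges |AHIS|=25/8, |CPXZ|=41/24
final tree: (((A:7,H:7):9/4,(I:1,S:1):33/4):25/8,(((C:1,X:1):7/2,P:9/2):37/6,Z:32/3):41/24)
total length: 349/6

7/2,9/2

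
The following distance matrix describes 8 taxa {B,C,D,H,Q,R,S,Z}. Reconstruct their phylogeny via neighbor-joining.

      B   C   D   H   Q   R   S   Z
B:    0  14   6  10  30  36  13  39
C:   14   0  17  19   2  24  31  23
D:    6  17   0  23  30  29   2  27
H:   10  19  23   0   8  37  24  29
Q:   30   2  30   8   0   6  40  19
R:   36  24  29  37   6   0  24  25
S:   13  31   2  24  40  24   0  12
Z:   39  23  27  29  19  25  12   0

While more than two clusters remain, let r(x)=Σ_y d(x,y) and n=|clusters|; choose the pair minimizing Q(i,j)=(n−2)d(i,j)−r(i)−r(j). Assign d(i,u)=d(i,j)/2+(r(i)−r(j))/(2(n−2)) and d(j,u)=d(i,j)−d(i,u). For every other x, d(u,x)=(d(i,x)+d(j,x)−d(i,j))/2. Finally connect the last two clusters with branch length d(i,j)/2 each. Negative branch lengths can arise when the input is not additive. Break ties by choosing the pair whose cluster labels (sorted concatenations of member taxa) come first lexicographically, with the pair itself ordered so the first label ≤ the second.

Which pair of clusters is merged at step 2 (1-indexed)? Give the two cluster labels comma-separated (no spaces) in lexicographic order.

1. join Q+R (d=6, Q=-280) ⇒ QR; edges |Q|=-5/6, |R|=41/6
  updated: d(B,QR)=30, d(C,QR)=10, d(D,QR)=53/2, d(H,QR)=39/2, d(QR,S)=29, d(QR,Z)=19
2. join D+S (d=2, Q=-405/2) ⇒ DS; edges |D|=1/20, |S|=39/20
  updated: d(B,DS)=17/2, d(C,DS)=23, d(DS,H)=45/2, d(DS,QR)=107/4, d(DS,Z)=37/2
3. join B+DS (d=17/2, Q=-667/4) ⇒ BDS; edges |B|=145/32, |DS|=127/32
  updated: d(BDS,C)=57/4, d(BDS,H)=12, d(BDS,QR)=193/8, d(BDS,Z)=49/2
4. join BDS+H (d=12, Q=-947/8) ⇒ BDHS; edges |BDS|=251/48, |H|=325/48
  updated: d(BDHS,C)=85/8, d(BDHS,QR)=253/16, d(BDHS,Z)=83/4
5. join BDHS+C (d=85/8, Q=-1113/16) ⇒ BCDHS; edges |BDHS|=397/64, |C|=283/64
  updated: d(BCDHS,QR)=243/32, d(BCDHS,Z)=265/16
6. join BCDHS+QR (d=243/32, Q=-1381/32) ⇒ BCDHQRS; edges |BCDHS|=165/64, |QR|=321/64
  updated: d(BCDHQRS,Z)=895/64
7. join BCDHQRS+Z (d=895/64) ⇒ BCDHQRSZ; edges |BCDHQRS|=895/128, |Z|=895/128
final tree: (((((B:145/32,(D:1/20,S:39/20):127/32):251/48,H:325/48):397/64,C:283/64):165/64,(Q:-5/6,R:41/6):321/64):895/128,Z:895/128)
total length: 3885/64

D,S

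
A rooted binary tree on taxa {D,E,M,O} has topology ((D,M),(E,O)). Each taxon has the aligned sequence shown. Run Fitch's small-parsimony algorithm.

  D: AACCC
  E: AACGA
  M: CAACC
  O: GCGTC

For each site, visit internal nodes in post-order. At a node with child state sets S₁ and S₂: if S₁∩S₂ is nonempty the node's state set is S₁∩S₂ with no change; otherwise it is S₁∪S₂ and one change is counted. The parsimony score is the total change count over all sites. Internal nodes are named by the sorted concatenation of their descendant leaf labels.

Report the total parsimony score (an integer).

DM@0: {A} ∪ {C} = {A,C} (union, +1)
EO@0: {A} ∪ {G} = {A,G} (union, +1)
DEMO@0: {A,C} ∩ {A,G} = {A} (intersection, +0)
DM@1: {A} ∩ {A} = {A} (intersection, +0)
EO@1: {A} ∪ {C} = {A,C} (union, +1)
DEMO@1: {A} ∩ {A,C} = {A} (intersection, +0)
DM@2: {C} ∪ {A} = {A,C} (union, +1)
EO@2: {C} ∪ {G} = {C,G} (union, +1)
DEMO@2: {A,C} ∩ {C,G} = {C} (intersection, +0)
DM@3: {C} ∩ {C} = {C} (intersection, +0)
EO@3: {G} ∪ {T} = {G,T} (union, +1)
DEMO@3: {C} ∪ {G,T} = {C,G,T} (union, +1)
DM@4: {C} ∩ {C} = {C} (intersection, +0)
EO@4: {A} ∪ {C} = {A,C} (union, +1)
DEMO@4: {C} ∩ {A,C} = {C} (intersection, +0)
per-site changes: [2, 1, 2, 2, 1]; total = 8

8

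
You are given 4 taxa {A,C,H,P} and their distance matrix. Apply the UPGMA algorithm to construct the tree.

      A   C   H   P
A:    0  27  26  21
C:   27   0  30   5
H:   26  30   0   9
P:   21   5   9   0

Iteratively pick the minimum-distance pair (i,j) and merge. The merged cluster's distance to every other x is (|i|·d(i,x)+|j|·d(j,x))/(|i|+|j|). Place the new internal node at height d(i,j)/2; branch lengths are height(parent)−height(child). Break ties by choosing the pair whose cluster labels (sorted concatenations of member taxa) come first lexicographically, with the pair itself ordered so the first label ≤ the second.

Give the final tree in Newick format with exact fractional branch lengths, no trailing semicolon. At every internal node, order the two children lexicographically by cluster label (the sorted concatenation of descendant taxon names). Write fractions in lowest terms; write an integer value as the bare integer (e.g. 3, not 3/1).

step 1: merge (C,P) at d=5; branch lengths C→5/2, P→5/2; new cluster CP
  updated: d(A,CP)=24, d(CP,H)=39/2
step 2: merge (CP,H) at d=39/2; branch lengths CP→29/4, H→39/4; new cluster CHP
  updated: d(A,CHP)=74/3
step 3: merge (A,CHP) at d=74/3; branch lengths A→37/3, CHP→31/12; new cluster ACHP
final tree: (A:37/3,((C:5/2,P:5/2):29/4,H:39/4):31/12)
total length: 443/12

(A:37/3,((C:5/2,P:5/2):29/4,H:39/4):31/12)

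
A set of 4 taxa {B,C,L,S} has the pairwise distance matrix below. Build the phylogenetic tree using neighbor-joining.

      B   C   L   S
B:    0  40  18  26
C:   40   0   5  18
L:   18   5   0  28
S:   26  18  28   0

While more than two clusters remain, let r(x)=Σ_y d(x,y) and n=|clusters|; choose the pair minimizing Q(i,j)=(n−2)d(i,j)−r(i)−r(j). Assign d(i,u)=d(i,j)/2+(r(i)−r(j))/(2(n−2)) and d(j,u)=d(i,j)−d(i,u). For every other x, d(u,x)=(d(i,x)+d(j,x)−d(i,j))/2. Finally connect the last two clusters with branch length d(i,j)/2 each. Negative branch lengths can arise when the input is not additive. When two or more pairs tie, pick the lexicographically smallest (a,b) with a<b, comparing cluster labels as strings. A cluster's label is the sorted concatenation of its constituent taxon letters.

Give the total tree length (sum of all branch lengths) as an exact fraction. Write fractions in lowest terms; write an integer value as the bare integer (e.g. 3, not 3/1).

83/2

iteration 1: select B,S (d=26, Q=-104); attach at lengths (16, 10); label the merged cluster BS
  updated: d(BS,C)=16, d(BS,L)=10
iteration 2: select BS,C (d=16, Q=-31); attach at lengths (21/2, 11/2); label the merged cluster BCS
  updated: d(BCS,L)=-1/2
iteration 3: select BCS,L (d=-1/2); attach at lengths (-1/4, -1/4); label the merged cluster BCLS
final tree: (((B:16,S:10):21/2,C:11/2):-1/4,L:-1/4)
total length: 83/2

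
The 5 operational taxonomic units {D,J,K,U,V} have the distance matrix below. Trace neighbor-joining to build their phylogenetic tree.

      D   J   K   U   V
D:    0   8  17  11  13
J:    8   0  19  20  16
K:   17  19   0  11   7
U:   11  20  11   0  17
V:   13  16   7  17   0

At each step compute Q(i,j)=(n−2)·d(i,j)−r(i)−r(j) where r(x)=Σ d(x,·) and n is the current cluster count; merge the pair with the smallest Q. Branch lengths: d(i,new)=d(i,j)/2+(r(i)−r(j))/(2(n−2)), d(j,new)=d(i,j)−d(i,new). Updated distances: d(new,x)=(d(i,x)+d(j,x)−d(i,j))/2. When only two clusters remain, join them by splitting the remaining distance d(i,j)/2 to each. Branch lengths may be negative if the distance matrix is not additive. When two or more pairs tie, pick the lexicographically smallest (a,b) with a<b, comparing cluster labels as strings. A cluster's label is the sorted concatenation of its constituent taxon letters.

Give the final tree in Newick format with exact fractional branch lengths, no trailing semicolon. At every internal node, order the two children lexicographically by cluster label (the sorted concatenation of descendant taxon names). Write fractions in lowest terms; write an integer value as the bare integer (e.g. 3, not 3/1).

((((D:5/3,J:19/3):39/8,U:53/8):31/8,K:23/8):33/16,V:33/16)

1. join D+J (d=8, Q=-88) ⇒ DJ; edges |D|=5/3, |J|=19/3
  updated: d(DJ,K)=14, d(DJ,U)=23/2, d(DJ,V)=21/2
2. join DJ+U (d=23/2, Q=-105/2) ⇒ DJU; edges |DJ|=39/8, |U|=53/8
  updated: d(DJU,K)=27/4, d(DJU,V)=8
3. join DJU+K (d=27/4, Q=-87/4) ⇒ DJKU; edges |DJU|=31/8, |K|=23/8
  updated: d(DJKU,V)=33/8
4. join DJKU+V (d=33/8) ⇒ DJKUV; edges |DJKU|=33/16, |V|=33/16
final tree: ((((D:5/3,J:19/3):39/8,U:53/8):31/8,K:23/8):33/16,V:33/16)
total length: 243/8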